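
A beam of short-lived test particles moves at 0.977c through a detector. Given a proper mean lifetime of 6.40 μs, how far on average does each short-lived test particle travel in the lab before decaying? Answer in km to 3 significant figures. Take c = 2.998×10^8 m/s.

γ = 1/√(1 − 0.977²) = 4.6896
Dilated lifetime: Δt = γτ₀ = 4.6896 × 6.40 μs = 30.013 μs
d = vΔt = 0.977c × 30.013 μs = 2.9290×10^8 m/s × 3.0013×10^-5 s = 8.79 km

d ≈ 8.79 km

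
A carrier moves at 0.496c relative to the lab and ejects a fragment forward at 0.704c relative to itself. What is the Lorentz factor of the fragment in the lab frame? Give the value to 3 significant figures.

u_lab = (0.704 + 0.496)/(1 + 0.704×0.496) = 1.200/1.34918 = 0.889426
γ = 1/√(1 − 0.889426²) = 2.19

γ ≈ 2.19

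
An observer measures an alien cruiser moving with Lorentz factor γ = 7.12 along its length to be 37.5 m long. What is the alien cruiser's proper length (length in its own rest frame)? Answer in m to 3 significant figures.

L₀ ≈ 267 m

γ = 7.12 (given)
L₀ = γL = 7.12 × 37.5 = 267 m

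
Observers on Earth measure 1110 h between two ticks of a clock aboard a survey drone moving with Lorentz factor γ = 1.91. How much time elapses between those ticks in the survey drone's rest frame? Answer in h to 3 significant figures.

τ₀ ≈ 581 h

γ = 1.91 (given)
Proper time: τ₀ = Δt/γ = 1110/1.91 = 581 h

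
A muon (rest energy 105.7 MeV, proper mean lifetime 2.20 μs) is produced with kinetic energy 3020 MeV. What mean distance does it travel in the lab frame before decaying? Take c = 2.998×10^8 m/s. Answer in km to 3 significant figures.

γ = 1 + K/(m₀c²) = 1 + 3020/105.7 = 29.571
β = √(1 − 1/γ²) = 0.99943
Dilated lifetime: γτ₀ = 29.571 × 2.20 μs = 65.057 μs
d = βc·γτ₀ = 0.99943 × (2.998×10^8 m/s) × 6.5057×10^-5 s = 19.5 km

d ≈ 19.5 km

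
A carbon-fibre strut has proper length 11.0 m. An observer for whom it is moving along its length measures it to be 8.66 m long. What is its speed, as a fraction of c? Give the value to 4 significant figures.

β ≈ 0.6166

γ = L₀/L = 11.0/8.66 = 1.27021
β = √(1 − 1/γ²) = 0.6166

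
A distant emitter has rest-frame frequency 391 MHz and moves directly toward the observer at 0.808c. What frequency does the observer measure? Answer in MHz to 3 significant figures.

Relativistic Doppler: f_obs = f_src √((1+β)/(1−β))
= 391 × √(1.8080/0.19200) = 391 × 3.0687 = 1200 MHz

f_obs ≈ 1200 MHz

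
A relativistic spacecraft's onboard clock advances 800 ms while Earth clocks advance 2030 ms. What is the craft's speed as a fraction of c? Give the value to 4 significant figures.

γ = Δt/τ₀ = 2030/800 = 2.53750
β = √(1 − 1/γ²) = √(1 − 1/2.53750²) = 0.9191

β ≈ 0.9191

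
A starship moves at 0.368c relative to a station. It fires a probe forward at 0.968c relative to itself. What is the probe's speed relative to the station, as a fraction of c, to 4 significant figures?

u ≈ 0.9851c

Relativistic velocity addition: u = (u' + v)/(1 + u'v/c²)
= (0.968 + 0.368)/(1 + 0.968×0.368) = 1.336/1.35622 = 0.9851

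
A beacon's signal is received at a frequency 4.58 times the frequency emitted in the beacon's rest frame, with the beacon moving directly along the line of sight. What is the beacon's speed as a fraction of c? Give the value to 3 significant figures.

β ≈ 0.909

f_obs/f_src = √((1+β)/(1−β)) = 4.58  ⇒  (1+β)/(1−β) = 20.976
β = |1 − D²|/(1 + D²) = |1 − 20.976|/(1 + 20.976) = 0.909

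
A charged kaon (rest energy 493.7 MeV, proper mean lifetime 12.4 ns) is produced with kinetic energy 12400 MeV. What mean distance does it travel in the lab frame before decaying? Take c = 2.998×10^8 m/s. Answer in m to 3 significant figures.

γ = 1 + K/(m₀c²) = 1 + 12400/493.7 = 26.116
β = √(1 − 1/γ²) = 0.99927
Dilated lifetime: γτ₀ = 26.116 × 12.4 ns = 323.84 ns
d = βc·γτ₀ = 0.99927 × (2.998×10^8 m/s) × 3.2384×10^-7 s = 97.0 m

d ≈ 97.0 m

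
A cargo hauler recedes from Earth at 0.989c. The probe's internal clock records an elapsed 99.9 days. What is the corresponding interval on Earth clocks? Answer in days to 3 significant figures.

γ = 1/√(1 − 0.989²) = 6.7606
Time dilation: Δt = γτ₀ = 6.7606 × 99.9 days = 675 days

Δt ≈ 675 days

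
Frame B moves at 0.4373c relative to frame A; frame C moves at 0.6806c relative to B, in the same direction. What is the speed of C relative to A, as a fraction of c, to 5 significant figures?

u ≈ 0.86150c

Compose boost 2: (0.6806 + 0.4373)/(1 + 0.6806×0.4373) = 1.1179/1.297626 = 0.86150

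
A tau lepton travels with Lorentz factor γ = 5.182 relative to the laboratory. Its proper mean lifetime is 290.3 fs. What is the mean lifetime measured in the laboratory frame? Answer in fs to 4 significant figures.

γ = 5.182 (given)
Time dilation: Δt = γτ₀ = 5.182 × 290.3 fs = 1504 fs

Δt ≈ 1504 fs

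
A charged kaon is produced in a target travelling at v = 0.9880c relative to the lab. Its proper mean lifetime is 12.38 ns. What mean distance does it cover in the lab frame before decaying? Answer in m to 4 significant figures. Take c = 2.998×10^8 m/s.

γ = 1/√(1 − 0.9880²) = 6.47442
Dilated lifetime: Δt = γτ₀ = 6.47442 × 12.38 ns = 80.1534 ns
d = vΔt = 0.9880c × 80.1534 ns = 2.96202×10^8 m/s × 8.01534×10^-8 s = 23.74 m

d ≈ 23.74 m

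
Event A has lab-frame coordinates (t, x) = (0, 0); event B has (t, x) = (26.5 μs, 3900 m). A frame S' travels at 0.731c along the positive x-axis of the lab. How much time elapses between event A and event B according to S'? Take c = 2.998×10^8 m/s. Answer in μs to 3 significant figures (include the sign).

γ = 1/√(1 − 0.731²) = 1.4655
Δt' = γ(Δt − vΔx/c²) = 1.4655 × (26.5 μs − 0.731×3900 m / (2.998×10^8 m/s))
= 1.4655 × (16.991 μs) = 24.9 μs

Δt' ≈ 24.9 μs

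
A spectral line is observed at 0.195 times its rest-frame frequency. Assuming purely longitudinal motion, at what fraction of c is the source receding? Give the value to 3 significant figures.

β ≈ 0.927

f_obs/f_src = √((1−β)/(1+β)) = 0.195  ⇒  (1−β)/(1+β) = 0.038025
β = |1 − D²|/(1 + D²) = |1 − 0.038025|/(1 + 0.038025) = 0.927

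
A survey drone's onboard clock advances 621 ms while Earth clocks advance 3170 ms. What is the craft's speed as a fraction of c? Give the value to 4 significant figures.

β ≈ 0.9806

γ = Δt/τ₀ = 3170/621 = 5.10467
β = √(1 − 1/γ²) = √(1 − 1/5.10467²) = 0.9806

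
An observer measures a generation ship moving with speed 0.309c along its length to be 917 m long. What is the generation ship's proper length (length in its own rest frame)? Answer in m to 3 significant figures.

γ = 1/√(1 − 0.309²) = 1.0515
L₀ = γL = 1.0515 × 917 = 964 m

L₀ ≈ 964 m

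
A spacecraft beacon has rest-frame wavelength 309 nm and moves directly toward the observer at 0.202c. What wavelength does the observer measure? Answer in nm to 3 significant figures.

Relativistic Doppler: λ_obs = λ_src √((1−β)/(1+β))
= 309 × √(0.79800/1.2020) = 309 × 0.81480 = 252 nm

λ_obs ≈ 252 nm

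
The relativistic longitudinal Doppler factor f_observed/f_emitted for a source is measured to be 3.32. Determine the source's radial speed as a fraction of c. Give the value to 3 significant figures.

β ≈ 0.834

f_obs/f_src = √((1+β)/(1−β)) = 3.32  ⇒  (1+β)/(1−β) = 11.022
β = |1 − D²|/(1 + D²) = |1 − 11.022|/(1 + 11.022) = 0.834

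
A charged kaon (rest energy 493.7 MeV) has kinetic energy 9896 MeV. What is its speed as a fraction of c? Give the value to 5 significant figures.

γ = 1 + K/(m₀c²) = 1 + 9896/493.7 = 21.04456
β = √(1 − 1/γ²) = 0.99887

β ≈ 0.99887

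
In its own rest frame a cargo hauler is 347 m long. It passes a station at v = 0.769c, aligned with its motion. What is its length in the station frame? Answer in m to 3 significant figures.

γ = 1/√(1 − 0.769²) = 1.5643
Length contraction: L = L₀/γ = 347/1.5643 = 222 m

L ≈ 222 m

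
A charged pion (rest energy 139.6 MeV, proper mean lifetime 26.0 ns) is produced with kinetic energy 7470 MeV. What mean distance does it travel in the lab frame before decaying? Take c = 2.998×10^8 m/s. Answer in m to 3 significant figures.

d ≈ 425 m

γ = 1 + K/(m₀c²) = 1 + 7470/139.6 = 54.510
β = √(1 − 1/γ²) = 0.99983
Dilated lifetime: γτ₀ = 54.510 × 26.0 ns = 1417.3 ns
d = βc·γτ₀ = 0.99983 × (2.998×10^8 m/s) × 1.4173×10^-6 s = 425 m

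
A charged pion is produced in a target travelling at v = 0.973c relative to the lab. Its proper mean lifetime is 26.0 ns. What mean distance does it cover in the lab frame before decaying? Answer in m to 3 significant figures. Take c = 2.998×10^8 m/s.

d ≈ 32.9 m

γ = 1/√(1 − 0.973²) = 4.3327
Dilated lifetime: Δt = γτ₀ = 4.3327 × 26.0 ns = 112.65 ns
d = vΔt = 0.973c × 112.65 ns = 2.9171×10^8 m/s × 1.1265×10^-7 s = 32.9 m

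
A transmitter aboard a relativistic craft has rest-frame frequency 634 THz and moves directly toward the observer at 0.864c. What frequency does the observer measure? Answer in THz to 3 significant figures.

Relativistic Doppler: f_obs = f_src √((1+β)/(1−β))
= 634 × √(1.8640/0.13600) = 634 × 3.7021 = 2350 THz

f_obs ≈ 2350 THz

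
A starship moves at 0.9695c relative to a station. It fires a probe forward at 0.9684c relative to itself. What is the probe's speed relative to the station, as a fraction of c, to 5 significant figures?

u ≈ 0.99950c

Relativistic velocity addition: u = (u' + v)/(1 + u'v/c²)
= (0.9684 + 0.9695)/(1 + 0.9684×0.9695) = 1.9379/1.938864 = 0.99950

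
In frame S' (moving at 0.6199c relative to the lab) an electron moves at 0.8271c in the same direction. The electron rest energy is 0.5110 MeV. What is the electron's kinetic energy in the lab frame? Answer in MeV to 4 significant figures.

K ≈ 1.242 MeV

u_lab = (0.8271 + 0.6199)/(1 + 0.8271×0.6199) = 0.9565555
γ = 1/√(1 − 0.9565555²) = 3.42994
K = (γ − 1)m₀c² = (3.42994 − 1) × 0.5110 = 2.42994 × 0.5110 = 1.242 MeV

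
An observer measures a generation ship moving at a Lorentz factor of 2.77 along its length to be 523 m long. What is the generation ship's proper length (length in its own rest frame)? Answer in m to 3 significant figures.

L₀ ≈ 1450 m

γ = 2.77 (given)
L₀ = γL = 2.77 × 523 = 1450 m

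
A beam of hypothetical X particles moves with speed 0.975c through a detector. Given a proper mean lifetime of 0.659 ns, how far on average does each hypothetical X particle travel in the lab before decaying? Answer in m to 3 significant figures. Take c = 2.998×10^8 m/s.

d ≈ 0.867 m

γ = 1/√(1 − 0.975²) = 4.5004
Dilated lifetime: Δt = γτ₀ = 4.5004 × 0.659 ns = 2.9657 ns
d = vΔt = 0.975c × 2.9657 ns = 2.9230×10^8 m/s × 2.9657×10^-9 s = 0.867 m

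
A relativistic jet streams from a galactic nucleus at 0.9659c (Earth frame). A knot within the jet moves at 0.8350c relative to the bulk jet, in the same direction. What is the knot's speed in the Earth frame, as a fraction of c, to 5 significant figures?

Relativistic velocity addition: u = (u' + v)/(1 + u'v/c²)
= (0.8350 + 0.9659)/(1 + 0.8350×0.9659) = 1.8009/1.806526 = 0.99689

u ≈ 0.99689c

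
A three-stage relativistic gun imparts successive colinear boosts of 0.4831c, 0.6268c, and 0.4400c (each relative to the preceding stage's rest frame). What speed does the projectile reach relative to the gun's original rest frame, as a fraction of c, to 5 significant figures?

u ≈ 0.93969c

Compose boost 2: (0.6268 + 0.4831)/(1 + 0.6268×0.4831) = 1.1099/1.302807 = 0.8519297
Compose boost 3: (0.4400 + 0.8519297)/(1 + 0.4400×0.8519297) = 1.291930/1.374849 = 0.93969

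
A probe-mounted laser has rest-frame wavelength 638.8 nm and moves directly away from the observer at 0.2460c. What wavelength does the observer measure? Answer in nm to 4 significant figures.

Relativistic Doppler: λ_obs = λ_src √((1+β)/(1−β))
= 638.8 × √(1.24600/0.754000) = 638.8 × 1.28550 = 821.2 nm

λ_obs ≈ 821.2 nm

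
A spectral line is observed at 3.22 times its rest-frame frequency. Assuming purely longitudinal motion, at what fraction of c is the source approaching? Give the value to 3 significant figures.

β ≈ 0.824

f_obs/f_src = √((1+β)/(1−β)) = 3.22  ⇒  (1+β)/(1−β) = 10.368
β = |1 − D²|/(1 + D²) = |1 − 10.368|/(1 + 10.368) = 0.824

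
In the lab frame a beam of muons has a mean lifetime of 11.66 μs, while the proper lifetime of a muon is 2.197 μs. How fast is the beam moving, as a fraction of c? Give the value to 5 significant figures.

γ = Δt/τ₀ = 11.66/2.197 = 5.307237
β = √(1 − 1/γ²) = √(1 − 1/5.307237²) = 0.98209

β ≈ 0.98209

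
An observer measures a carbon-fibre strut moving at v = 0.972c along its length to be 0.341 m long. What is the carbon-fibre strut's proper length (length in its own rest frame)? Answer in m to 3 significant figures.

γ = 1/√(1 − 0.972²) = 4.2557
L₀ = γL = 4.2557 × 0.341 = 1.45 m

L₀ ≈ 1.45 m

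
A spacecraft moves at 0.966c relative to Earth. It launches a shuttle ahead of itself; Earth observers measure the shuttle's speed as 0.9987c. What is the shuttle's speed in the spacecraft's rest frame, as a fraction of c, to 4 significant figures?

u' ≈ 0.9275c

Inverse velocity addition: u' = (u − v)/(1 − uv/c²)
= (0.9987 − 0.966)/(1 − 0.9987×0.966) = 0.03270/0.0352558 = 0.9275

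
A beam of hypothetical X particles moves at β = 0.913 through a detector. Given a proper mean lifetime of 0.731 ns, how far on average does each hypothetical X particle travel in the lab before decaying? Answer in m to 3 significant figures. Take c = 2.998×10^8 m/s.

d ≈ 0.490 m

γ = 1/√(1 − 0.913²) = 2.4512
Dilated lifetime: Δt = γτ₀ = 2.4512 × 0.731 ns = 1.7918 ns
d = vΔt = 0.913c × 1.7918 ns = 2.7372×10^8 m/s × 1.7918×10^-9 s = 0.490 m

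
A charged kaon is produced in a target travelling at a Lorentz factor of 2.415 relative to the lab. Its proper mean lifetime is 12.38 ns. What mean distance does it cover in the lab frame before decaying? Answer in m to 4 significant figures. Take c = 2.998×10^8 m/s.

d ≈ 8.159 m

β = √(1 − 1/γ²) = √(1 − 1/2.415²) = 0.910241
Dilated lifetime: Δt = γτ₀ = 2.415 × 12.38 ns = 29.8977 ns
d = vΔt = 0.910241c × 29.8977 ns = 2.72890×10^8 m/s × 2.98977×10^-8 s = 8.159 m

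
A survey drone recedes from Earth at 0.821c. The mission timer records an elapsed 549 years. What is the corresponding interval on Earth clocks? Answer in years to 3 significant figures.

γ = 1/√(1 − 0.821²) = 1.7515
Time dilation: Δt = γτ₀ = 1.7515 × 549 years = 962 years

Δt ≈ 962 years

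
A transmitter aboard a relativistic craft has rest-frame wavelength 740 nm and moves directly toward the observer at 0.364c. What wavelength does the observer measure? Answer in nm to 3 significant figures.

λ_obs ≈ 505 nm

Relativistic Doppler: λ_obs = λ_src √((1−β)/(1+β))
= 740 × √(0.63600/1.3640) = 740 × 0.68284 = 505 nm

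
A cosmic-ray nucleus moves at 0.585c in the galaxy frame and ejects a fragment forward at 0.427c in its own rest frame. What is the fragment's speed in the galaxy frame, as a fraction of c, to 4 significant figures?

Compose boost 2: (0.427 + 0.585)/(1 + 0.427×0.585) = 1.012/1.24979 = 0.8097

u ≈ 0.8097c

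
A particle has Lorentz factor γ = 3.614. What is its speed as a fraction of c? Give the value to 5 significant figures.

β ≈ 0.96096

β = √(1 − 1/γ²) = √(1 − 1/3.614²) = √(0.9234362) = 0.96096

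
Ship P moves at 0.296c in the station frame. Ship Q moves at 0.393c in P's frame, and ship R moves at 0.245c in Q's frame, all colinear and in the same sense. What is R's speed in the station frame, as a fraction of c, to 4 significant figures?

u ≈ 0.7489c

Compose boost 2: (0.393 + 0.296)/(1 + 0.393×0.296) = 0.6890/1.11633 = 0.617202
Compose boost 3: (0.245 + 0.617202)/(1 + 0.245×0.617202) = 0.862202/1.15121 = 0.7489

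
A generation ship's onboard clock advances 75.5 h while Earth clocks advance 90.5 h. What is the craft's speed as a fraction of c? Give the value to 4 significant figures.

γ = Δt/τ₀ = 90.5/75.5 = 1.19868
β = √(1 − 1/γ²) = √(1 − 1/1.19868²) = 0.5514

β ≈ 0.5514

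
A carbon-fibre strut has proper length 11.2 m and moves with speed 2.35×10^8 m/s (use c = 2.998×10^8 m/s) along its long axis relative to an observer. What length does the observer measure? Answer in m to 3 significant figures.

L ≈ 6.95 m

β = v/c = 2.35×10^8 / 2.998×10^8 = 0.78386
γ = 1/√(1 − 0.78386²) = 1.6105
Length contraction: L = L₀/γ = 11.2/1.6105 = 6.95 m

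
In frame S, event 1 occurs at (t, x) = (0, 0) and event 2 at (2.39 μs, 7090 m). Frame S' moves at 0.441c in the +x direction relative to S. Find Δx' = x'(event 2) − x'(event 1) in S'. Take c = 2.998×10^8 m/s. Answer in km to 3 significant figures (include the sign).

γ = 1/√(1 − 0.441²) = 1.1142
Δx' = γ(Δx − vΔt) = 1.1142 × (7090 m − 0.441×(2.998×10^8 m/s)×2.39×10^-6 s)
= 1.1142 × (6774.0 m) = 7.55 km

Δx' ≈ 7.55 km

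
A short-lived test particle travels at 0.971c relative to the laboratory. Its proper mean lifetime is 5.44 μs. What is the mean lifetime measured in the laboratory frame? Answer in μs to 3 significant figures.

γ = 1/√(1 − 0.971²) = 4.1827
Time dilation: Δt = γτ₀ = 4.1827 × 5.44 μs = 22.8 μs

Δt ≈ 22.8 μs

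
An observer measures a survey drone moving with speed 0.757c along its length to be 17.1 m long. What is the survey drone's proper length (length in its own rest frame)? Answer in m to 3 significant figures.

L₀ ≈ 26.2 m

γ = 1/√(1 − 0.757²) = 1.5304
L₀ = γL = 1.5304 × 17.1 = 26.2 m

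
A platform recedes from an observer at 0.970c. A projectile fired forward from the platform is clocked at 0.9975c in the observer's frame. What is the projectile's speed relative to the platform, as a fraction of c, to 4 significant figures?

Inverse velocity addition: u' = (u − v)/(1 − uv/c²)
= (0.9975 − 0.970)/(1 − 0.9975×0.970) = 0.02750/0.0324250 = 0.8481

u' ≈ 0.8481c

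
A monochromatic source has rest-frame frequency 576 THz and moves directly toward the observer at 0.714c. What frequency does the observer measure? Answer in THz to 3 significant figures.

Relativistic Doppler: f_obs = f_src √((1+β)/(1−β))
= 576 × √(1.7140/0.28600) = 576 × 2.4481 = 1410 THz

f_obs ≈ 1410 THz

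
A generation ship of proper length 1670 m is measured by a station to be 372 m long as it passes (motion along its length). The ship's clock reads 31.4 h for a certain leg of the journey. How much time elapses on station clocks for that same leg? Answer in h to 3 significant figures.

Δt ≈ 141 h

Length contraction ⇒ γ = L₀/L = 1670/372 = 4.4892
Time dilation: Δt = γτ₀ = 4.4892 × 31.4 h = 141 h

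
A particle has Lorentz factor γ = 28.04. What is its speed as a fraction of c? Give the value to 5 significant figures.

β = √(1 − 1/γ²) = √(1 − 1/28.04²) = √(0.9987281) = 0.99936

β ≈ 0.99936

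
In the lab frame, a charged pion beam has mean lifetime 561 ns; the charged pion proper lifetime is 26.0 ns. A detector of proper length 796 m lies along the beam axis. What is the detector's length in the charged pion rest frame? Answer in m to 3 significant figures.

L ≈ 36.9 m

Time dilation ⇒ γ = Δt/τ₀ = 561/26.0 = 21.577
Length contraction: L = L₀/γ = 796/21.577 = 36.9 m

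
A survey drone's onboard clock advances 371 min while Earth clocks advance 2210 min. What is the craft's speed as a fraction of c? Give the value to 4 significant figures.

γ = Δt/τ₀ = 2210/371 = 5.95687
β = √(1 − 1/γ²) = √(1 − 1/5.95687²) = 0.9858

β ≈ 0.9858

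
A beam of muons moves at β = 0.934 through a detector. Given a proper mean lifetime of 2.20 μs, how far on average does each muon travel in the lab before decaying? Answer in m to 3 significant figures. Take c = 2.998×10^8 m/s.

d ≈ 1720 m

γ = 1/√(1 − 0.934²) = 2.7990
Dilated lifetime: Δt = γτ₀ = 2.7990 × 2.20 μs = 6.1578 μs
d = vΔt = 0.934c × 6.1578 μs = 2.8001×10^8 m/s × 6.1578×10^-6 s = 1720 m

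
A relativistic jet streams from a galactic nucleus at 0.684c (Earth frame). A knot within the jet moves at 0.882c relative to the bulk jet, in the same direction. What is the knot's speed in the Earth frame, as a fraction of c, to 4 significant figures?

Relativistic velocity addition: u = (u' + v)/(1 + u'v/c²)
= (0.882 + 0.684)/(1 + 0.882×0.684) = 1.566/1.60329 = 0.9767

u ≈ 0.9767c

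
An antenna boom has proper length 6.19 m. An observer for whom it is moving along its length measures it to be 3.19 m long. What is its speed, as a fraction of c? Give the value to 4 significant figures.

β ≈ 0.8570

γ = L₀/L = 6.19/3.19 = 1.94044
β = √(1 − 1/γ²) = 0.8570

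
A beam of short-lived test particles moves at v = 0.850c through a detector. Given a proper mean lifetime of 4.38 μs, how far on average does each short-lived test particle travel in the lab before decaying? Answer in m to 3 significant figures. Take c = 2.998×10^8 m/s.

d ≈ 2120 m

γ = 1/√(1 − 0.850²) = 1.8983
Dilated lifetime: Δt = γτ₀ = 1.8983 × 4.38 μs = 8.3146 μs
d = vΔt = 0.850c × 8.3146 μs = 2.5483×10^8 m/s × 8.3146×10^-6 s = 2120 m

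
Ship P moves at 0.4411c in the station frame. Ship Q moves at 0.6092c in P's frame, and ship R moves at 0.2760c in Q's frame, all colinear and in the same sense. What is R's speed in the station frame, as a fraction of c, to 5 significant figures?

u ≈ 0.89854c

Compose boost 2: (0.6092 + 0.4411)/(1 + 0.6092×0.4411) = 1.0503/1.268718 = 0.8278435
Compose boost 3: (0.2760 + 0.8278435)/(1 + 0.2760×0.8278435) = 1.103843/1.228485 = 0.89854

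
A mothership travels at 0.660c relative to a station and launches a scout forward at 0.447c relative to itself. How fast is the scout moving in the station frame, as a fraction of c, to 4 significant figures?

u ≈ 0.8548c

Compose boost 2: (0.447 + 0.660)/(1 + 0.447×0.660) = 1.107/1.29502 = 0.8548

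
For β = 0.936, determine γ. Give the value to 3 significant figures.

γ ≈ 2.84

γ = 1/√(1 − β²) = 1/√(1 − 0.936²) = 1/√(0.12390) = 2.84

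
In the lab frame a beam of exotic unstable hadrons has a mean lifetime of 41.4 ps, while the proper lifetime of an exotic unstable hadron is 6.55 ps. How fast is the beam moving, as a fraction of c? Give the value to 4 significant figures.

β ≈ 0.9874

γ = Δt/τ₀ = 41.4/6.55 = 6.32061
β = √(1 − 1/γ²) = √(1 − 1/6.32061²) = 0.9874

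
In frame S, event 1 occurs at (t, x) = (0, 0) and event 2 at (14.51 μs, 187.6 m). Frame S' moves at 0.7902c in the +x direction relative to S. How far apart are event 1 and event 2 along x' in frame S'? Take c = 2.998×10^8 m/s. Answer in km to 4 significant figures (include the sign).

γ = 1/√(1 − 0.7902²) = 1.63172
Δx' = γ(Δx − vΔt) = 1.63172 × (187.6 m − 0.7902×(2.998×10^8 m/s)×14.51×10^-6 s)
= 1.63172 × (-3249.85 m) = -5.303 km

Δx' ≈ -5.303 km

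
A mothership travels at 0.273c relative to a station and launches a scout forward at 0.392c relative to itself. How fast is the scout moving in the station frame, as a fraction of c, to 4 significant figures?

u ≈ 0.6007c

Compose boost 2: (0.392 + 0.273)/(1 + 0.392×0.273) = 0.6650/1.10702 = 0.6007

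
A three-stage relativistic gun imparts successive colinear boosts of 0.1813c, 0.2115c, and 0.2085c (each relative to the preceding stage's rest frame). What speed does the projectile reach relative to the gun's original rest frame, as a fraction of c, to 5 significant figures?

u ≈ 0.54389c

Compose boost 2: (0.2115 + 0.1813)/(1 + 0.2115×0.1813) = 0.39280/1.038345 = 0.3782943
Compose boost 3: (0.2085 + 0.3782943)/(1 + 0.2085×0.3782943) = 0.5867943/1.078874 = 0.54389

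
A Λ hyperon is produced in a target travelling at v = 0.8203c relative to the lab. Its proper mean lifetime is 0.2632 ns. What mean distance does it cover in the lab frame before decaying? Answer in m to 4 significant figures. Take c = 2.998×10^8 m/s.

d ≈ 0.1132 m

γ = 1/√(1 − 0.8203²) = 1.74846
Dilated lifetime: Δt = γτ₀ = 1.74846 × 0.2632 ns = 0.460193 ns
d = vΔt = 0.8203c × 0.460193 ns = 2.45926×10^8 m/s × 4.60193×10^-10 s = 0.1132 m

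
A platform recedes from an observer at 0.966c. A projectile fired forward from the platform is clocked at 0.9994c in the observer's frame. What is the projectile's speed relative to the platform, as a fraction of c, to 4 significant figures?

u' ≈ 0.9659c

Inverse velocity addition: u' = (u − v)/(1 − uv/c²)
= (0.9994 − 0.966)/(1 − 0.9994×0.966) = 0.03340/0.0345796 = 0.9659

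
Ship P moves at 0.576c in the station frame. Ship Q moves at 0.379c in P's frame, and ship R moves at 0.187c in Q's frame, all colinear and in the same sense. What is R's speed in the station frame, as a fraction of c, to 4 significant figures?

Compose boost 2: (0.379 + 0.576)/(1 + 0.379×0.576) = 0.9550/1.21830 = 0.783877
Compose boost 3: (0.187 + 0.783877)/(1 + 0.187×0.783877) = 0.970877/1.14658 = 0.8468

u ≈ 0.8468c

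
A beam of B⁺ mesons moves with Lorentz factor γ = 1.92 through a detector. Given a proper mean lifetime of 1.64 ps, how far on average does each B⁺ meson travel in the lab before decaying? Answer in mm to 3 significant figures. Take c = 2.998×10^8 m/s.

d ≈ 0.806 mm

β = √(1 − 1/γ²) = √(1 − 1/1.92²) = 0.85366
Dilated lifetime: Δt = γτ₀ = 1.92 × 1.64 ps = 3.1488 ps
d = vΔt = 0.85366c × 3.1488 ps = 2.5593×10^8 m/s × 3.1488×10^-12 s = 0.806 mm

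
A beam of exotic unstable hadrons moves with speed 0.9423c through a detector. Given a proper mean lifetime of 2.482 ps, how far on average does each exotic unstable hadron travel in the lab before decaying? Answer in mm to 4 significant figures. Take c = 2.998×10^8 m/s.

d ≈ 2.094 mm

γ = 1/√(1 − 0.9423²) = 2.98713
Dilated lifetime: Δt = γτ₀ = 2.98713 × 2.482 ps = 7.41405 ps
d = vΔt = 0.9423c × 7.41405 ps = 2.82502×10^8 m/s × 7.41405×10^-12 s = 2.094 mm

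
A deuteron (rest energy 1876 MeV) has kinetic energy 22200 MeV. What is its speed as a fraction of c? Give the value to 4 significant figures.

γ = 1 + K/(m₀c²) = 1 + 22200/1876 = 12.8337
β = √(1 − 1/γ²) = 0.9970

β ≈ 0.9970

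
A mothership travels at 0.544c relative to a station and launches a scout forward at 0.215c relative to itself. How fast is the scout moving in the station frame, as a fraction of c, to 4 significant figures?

Compose boost 2: (0.215 + 0.544)/(1 + 0.215×0.544) = 0.7590/1.11696 = 0.6795

u ≈ 0.6795c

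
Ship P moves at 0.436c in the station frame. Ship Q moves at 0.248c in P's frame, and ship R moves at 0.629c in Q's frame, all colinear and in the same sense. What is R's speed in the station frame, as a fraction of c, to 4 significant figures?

Compose boost 2: (0.248 + 0.436)/(1 + 0.248×0.436) = 0.6840/1.10813 = 0.617257
Compose boost 3: (0.629 + 0.617257)/(1 + 0.629×0.617257) = 1.24626/1.38825 = 0.8977

u ≈ 0.8977c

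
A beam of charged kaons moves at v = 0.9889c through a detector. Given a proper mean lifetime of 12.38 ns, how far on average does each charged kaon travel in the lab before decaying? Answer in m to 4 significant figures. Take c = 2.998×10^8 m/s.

γ = 1/√(1 − 0.9889²) = 6.73026
Dilated lifetime: Δt = γτ₀ = 6.73026 × 12.38 ns = 83.3207 ns
d = vΔt = 0.9889c × 83.3207 ns = 2.96472×10^8 m/s × 8.33207×10^-8 s = 24.70 m

d ≈ 24.70 m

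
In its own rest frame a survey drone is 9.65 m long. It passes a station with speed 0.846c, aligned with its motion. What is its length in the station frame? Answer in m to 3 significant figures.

L ≈ 5.15 m

γ = 1/√(1 − 0.846²) = 1.8755
Length contraction: L = L₀/γ = 9.65/1.8755 = 5.15 m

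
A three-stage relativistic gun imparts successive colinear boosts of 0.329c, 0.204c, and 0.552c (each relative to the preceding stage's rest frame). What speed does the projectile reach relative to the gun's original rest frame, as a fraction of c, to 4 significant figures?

Compose boost 2: (0.204 + 0.329)/(1 + 0.204×0.329) = 0.5330/1.06712 = 0.499477
Compose boost 3: (0.552 + 0.499477)/(1 + 0.552×0.499477) = 1.05148/1.27571 = 0.8242

u ≈ 0.8242c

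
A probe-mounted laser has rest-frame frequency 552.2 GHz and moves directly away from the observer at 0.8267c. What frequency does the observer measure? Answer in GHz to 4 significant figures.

Relativistic Doppler: f_obs = f_src √((1−β)/(1+β))
= 552.2 × √(0.173300/1.82670) = 552.2 × 0.308011 = 170.1 GHz

f_obs ≈ 170.1 GHz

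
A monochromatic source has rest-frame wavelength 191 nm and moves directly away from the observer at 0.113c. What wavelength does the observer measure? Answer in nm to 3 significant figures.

Relativistic Doppler: λ_obs = λ_src √((1+β)/(1−β))
= 191 × √(1.1130/0.88700) = 191 × 1.1202 = 214 nm

λ_obs ≈ 214 nm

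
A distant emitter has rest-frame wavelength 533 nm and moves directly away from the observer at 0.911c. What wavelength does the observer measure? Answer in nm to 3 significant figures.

λ_obs ≈ 2470 nm

Relativistic Doppler: λ_obs = λ_src √((1+β)/(1−β))
= 533 × √(1.9110/0.089000) = 533 × 4.6338 = 2470 nm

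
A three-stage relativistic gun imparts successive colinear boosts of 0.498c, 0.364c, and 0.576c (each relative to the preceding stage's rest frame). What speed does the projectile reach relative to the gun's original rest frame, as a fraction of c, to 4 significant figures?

Compose boost 2: (0.364 + 0.498)/(1 + 0.364×0.498) = 0.8620/1.18127 = 0.729722
Compose boost 3: (0.576 + 0.729722)/(1 + 0.576×0.729722) = 1.30572/1.42032 = 0.9193

u ≈ 0.9193c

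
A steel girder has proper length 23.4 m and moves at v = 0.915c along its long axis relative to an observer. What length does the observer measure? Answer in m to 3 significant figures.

γ = 1/√(1 − 0.915²) = 2.4786
Length contraction: L = L₀/γ = 23.4/2.4786 = 9.44 m

L ≈ 9.44 m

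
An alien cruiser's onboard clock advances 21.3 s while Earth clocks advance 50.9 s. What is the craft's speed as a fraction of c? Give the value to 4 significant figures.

γ = Δt/τ₀ = 50.9/21.3 = 2.38967
β = √(1 − 1/γ²) = √(1 − 1/2.38967²) = 0.9082

β ≈ 0.9082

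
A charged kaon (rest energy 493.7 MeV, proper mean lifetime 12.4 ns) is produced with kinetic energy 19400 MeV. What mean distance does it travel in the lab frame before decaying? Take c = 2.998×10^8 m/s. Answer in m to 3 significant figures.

γ = 1 + K/(m₀c²) = 1 + 19400/493.7 = 40.295
β = √(1 − 1/γ²) = 0.99969
Dilated lifetime: γτ₀ = 40.295 × 12.4 ns = 499.66 ns
d = βc·γτ₀ = 0.99969 × (2.998×10^8 m/s) × 4.9966×10^-7 s = 150 m

d ≈ 150 m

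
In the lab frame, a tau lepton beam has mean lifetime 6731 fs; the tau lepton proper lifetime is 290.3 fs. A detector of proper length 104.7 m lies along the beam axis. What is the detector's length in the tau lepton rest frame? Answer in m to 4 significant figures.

L ≈ 4.516 m

Time dilation ⇒ γ = Δt/τ₀ = 6731/290.3 = 23.1864
Length contraction: L = L₀/γ = 104.7/23.1864 = 4.516 m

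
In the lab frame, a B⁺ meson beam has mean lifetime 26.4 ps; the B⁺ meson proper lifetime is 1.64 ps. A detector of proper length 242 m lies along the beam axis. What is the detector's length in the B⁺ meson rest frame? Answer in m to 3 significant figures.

Time dilation ⇒ γ = Δt/τ₀ = 26.4/1.64 = 16.098
Length contraction: L = L₀/γ = 242/16.098 = 15.0 m

L ≈ 15.0 m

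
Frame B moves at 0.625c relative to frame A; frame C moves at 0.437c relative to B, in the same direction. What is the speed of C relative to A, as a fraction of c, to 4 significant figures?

Compose boost 2: (0.437 + 0.625)/(1 + 0.437×0.625) = 1.062/1.27313 = 0.8342

u ≈ 0.8342c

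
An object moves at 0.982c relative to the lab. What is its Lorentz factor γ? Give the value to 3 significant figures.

γ = 1/√(1 − β²) = 1/√(1 − 0.982²) = 1/√(0.035676) = 5.29

γ ≈ 5.29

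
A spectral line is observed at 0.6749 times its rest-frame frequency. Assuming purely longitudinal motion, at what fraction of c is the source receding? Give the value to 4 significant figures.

β ≈ 0.3741

f_obs/f_src = √((1−β)/(1+β)) = 0.6749  ⇒  (1−β)/(1+β) = 0.455490
β = |1 − D²|/(1 + D²) = |1 − 0.455490|/(1 + 0.455490) = 0.3741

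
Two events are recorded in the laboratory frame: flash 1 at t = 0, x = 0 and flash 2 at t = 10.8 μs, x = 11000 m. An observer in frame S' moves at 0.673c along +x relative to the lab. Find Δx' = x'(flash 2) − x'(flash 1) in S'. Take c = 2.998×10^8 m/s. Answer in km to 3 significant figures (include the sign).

γ = 1/√(1 − 0.673²) = 1.3520
Δx' = γ(Δx − vΔt) = 1.3520 × (11000 m − 0.673×(2.998×10^8 m/s)×10.8×10^-6 s)
= 1.3520 × (8820.9 m) = 11.9 km

Δx' ≈ 11.9 km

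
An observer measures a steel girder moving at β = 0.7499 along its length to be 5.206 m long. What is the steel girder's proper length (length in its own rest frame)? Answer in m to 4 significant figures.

L₀ ≈ 7.869 m

γ = 1/√(1 − 0.7499²) = 1.51160
L₀ = γL = 1.51160 × 5.206 = 7.869 m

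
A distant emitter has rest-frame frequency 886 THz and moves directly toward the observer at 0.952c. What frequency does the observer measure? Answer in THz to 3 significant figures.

Relativistic Doppler: f_obs = f_src √((1+β)/(1−β))
= 886 × √(1.9520/0.048000) = 886 × 6.3770 = 5650 THz

f_obs ≈ 5650 THz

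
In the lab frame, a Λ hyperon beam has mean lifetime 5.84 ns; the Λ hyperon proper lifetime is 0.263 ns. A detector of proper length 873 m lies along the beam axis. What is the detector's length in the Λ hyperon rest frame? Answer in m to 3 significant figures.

L ≈ 39.3 m

Time dilation ⇒ γ = Δt/τ₀ = 5.84/0.263 = 22.205
Length contraction: L = L₀/γ = 873/22.205 = 39.3 m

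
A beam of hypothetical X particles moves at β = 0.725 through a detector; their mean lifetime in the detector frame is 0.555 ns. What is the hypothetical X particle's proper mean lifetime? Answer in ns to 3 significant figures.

γ = 1/√(1 − 0.725²) = 1.4519
Proper time: τ₀ = Δt/γ = 0.555/1.4519 = 0.382 ns

τ₀ ≈ 0.382 ns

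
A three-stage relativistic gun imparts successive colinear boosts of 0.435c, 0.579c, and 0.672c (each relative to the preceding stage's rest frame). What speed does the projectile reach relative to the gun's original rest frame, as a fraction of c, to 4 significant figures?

u ≈ 0.9596c

Compose boost 2: (0.579 + 0.435)/(1 + 0.579×0.435) = 1.014/1.25187 = 0.809991
Compose boost 3: (0.672 + 0.809991)/(1 + 0.672×0.809991) = 1.48199/1.54431 = 0.9596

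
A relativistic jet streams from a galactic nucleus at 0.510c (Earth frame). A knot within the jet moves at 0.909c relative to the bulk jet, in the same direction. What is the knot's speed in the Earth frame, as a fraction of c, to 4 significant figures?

Relativistic velocity addition: u = (u' + v)/(1 + u'v/c²)
= (0.909 + 0.510)/(1 + 0.909×0.510) = 1.419/1.46359 = 0.9695

u ≈ 0.9695c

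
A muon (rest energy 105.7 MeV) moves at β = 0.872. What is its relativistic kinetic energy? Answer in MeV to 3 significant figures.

γ = 1/√(1 − 0.872²) = 2.0429
K = (γ − 1)m₀c² = (2.0429 − 1) × 105.7 MeV = 1.0429 × 105.7 MeV = 110 MeV

K ≈ 110 MeV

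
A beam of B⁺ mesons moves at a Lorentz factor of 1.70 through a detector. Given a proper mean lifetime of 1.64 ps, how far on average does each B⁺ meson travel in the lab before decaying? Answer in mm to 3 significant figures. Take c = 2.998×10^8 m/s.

β = √(1 − 1/γ²) = √(1 − 1/1.70²) = 0.80869
Dilated lifetime: Δt = γτ₀ = 1.70 × 1.64 ps = 2.7880 ps
d = vΔt = 0.80869c × 2.7880 ps = 2.4245×10^8 m/s × 2.7880×10^-12 s = 0.676 mm

d ≈ 0.676 mm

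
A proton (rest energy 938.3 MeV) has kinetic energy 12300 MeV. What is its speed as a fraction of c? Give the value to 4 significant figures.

γ = 1 + K/(m₀c²) = 1 + 12300/938.3 = 14.1088
β = √(1 − 1/γ²) = 0.9975

β ≈ 0.9975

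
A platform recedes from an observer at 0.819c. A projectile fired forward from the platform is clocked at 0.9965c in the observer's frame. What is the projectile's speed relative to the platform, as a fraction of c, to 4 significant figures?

Inverse velocity addition: u' = (u − v)/(1 − uv/c²)
= (0.9965 − 0.819)/(1 − 0.9965×0.819) = 0.1775/0.183867 = 0.9654

u' ≈ 0.9654c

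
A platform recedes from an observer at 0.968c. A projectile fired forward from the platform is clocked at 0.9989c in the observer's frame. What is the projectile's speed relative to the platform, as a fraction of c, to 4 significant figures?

Inverse velocity addition: u' = (u − v)/(1 − uv/c²)
= (0.9989 − 0.968)/(1 − 0.9989×0.968) = 0.03090/0.0330648 = 0.9345

u' ≈ 0.9345c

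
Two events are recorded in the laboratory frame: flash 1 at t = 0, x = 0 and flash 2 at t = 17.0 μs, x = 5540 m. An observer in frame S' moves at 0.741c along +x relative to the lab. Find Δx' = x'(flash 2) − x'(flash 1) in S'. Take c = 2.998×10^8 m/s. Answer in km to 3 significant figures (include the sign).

Δx' ≈ 2.63 km

γ = 1/√(1 − 0.741²) = 1.4892
Δx' = γ(Δx − vΔt) = 1.4892 × (5540 m − 0.741×(2.998×10^8 m/s)×17.0×10^-6 s)
= 1.4892 × (1763.4 m) = 2.63 km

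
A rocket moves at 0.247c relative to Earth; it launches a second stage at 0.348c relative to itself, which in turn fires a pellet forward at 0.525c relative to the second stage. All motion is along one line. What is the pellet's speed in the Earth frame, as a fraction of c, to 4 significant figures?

Compose boost 2: (0.348 + 0.247)/(1 + 0.348×0.247) = 0.5950/1.08596 = 0.547904
Compose boost 3: (0.525 + 0.547904)/(1 + 0.525×0.547904) = 1.07290/1.28765 = 0.8332

u ≈ 0.8332c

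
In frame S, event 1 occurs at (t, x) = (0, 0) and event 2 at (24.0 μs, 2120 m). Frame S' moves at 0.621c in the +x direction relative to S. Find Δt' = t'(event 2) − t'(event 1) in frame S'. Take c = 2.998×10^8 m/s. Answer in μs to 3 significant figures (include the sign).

γ = 1/√(1 − 0.621²) = 1.2758
Δt' = γ(Δt − vΔx/c²) = 1.2758 × (24.0 μs − 0.621×2120 m / (2.998×10^8 m/s))
= 1.2758 × (19.609 μs) = 25.0 μs

Δt' ≈ 25.0 μs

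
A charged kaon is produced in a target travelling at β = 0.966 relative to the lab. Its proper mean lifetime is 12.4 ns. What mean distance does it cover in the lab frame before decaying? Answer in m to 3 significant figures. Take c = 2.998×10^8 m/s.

d ≈ 13.9 m

γ = 1/√(1 − 0.966²) = 3.8678
Dilated lifetime: Δt = γτ₀ = 3.8678 × 12.4 ns = 47.961 ns
d = vΔt = 0.966c × 47.961 ns = 2.8961×10^8 m/s × 4.7961×10^-8 s = 13.9 m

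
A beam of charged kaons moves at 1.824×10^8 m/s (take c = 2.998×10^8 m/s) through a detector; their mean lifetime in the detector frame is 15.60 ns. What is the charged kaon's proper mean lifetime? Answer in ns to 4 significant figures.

τ₀ ≈ 12.38 ns

β = v/c = 1.824×10^8 / 2.998×10^8 = 0.608406
γ = 1/√(1 − 0.608406²) = 1.26004
Proper time: τ₀ = Δt/γ = 15.60/1.26004 = 12.38 ns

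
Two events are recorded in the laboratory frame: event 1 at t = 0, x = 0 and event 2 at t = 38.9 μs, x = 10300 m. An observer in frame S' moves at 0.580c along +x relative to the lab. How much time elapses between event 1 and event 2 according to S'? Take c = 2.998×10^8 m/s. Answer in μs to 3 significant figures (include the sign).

γ = 1/√(1 − 0.580²) = 1.2276
Δt' = γ(Δt − vΔx/c²) = 1.2276 × (38.9 μs − 0.580×10300 m / (2.998×10^8 m/s))
= 1.2276 × (18.973 μs) = 23.3 μs

Δt' ≈ 23.3 μs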